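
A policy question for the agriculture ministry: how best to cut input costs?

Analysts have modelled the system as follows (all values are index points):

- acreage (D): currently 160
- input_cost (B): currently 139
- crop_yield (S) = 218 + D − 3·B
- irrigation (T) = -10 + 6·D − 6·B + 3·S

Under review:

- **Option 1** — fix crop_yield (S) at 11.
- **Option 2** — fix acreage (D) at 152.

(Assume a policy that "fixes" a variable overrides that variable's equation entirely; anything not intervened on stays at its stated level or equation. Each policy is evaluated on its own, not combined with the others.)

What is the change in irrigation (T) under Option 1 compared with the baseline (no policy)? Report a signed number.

Baseline:
  D = 160
  B = 139
  S = 218 + 160 − 3·139 = -39
  T = -10 + 6·160 − 6·139 + 3·(-39) = -1
Option 1 (S := 11):
  D = 160
  B = 139
  S = 11
  T = -10 + 6·160 − 6·139 + 3·11 = 149
Change in T: 149 − (-1) = 150

150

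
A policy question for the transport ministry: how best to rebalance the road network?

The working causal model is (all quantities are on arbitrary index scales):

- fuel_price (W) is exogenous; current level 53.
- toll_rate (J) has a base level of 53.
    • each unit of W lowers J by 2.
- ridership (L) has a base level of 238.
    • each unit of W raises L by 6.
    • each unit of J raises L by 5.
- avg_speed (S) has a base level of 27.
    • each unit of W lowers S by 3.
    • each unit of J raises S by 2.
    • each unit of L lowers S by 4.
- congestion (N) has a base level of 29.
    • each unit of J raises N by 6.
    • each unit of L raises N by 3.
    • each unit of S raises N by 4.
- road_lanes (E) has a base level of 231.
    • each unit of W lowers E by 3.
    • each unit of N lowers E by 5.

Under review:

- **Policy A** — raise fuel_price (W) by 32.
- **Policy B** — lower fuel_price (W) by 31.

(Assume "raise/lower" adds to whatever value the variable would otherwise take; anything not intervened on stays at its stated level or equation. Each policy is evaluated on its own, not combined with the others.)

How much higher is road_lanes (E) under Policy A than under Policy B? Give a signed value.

-3969

Policy A (W + 32):
  W = 53 + 32 = 85
  J = 53 − 2·85 = -117
  L = 238 + 6·85 + 5·(-117) = 163
  S = 27 − 3·85 + 2·(-117) − 4·163 = -1114
  N = 29 + 6·(-117) + 3·163 + 4·(-1114) = -4640
  E = 231 − 3·85 − 5·(-4640) = 23176
Policy B (W − 31):
  W = 53 − 31 = 22
  J = 53 − 2·22 = 9
  L = 238 + 6·22 + 5·9 = 415
  S = 27 − 3·22 + 2·9 − 4·415 = -1681
  N = 29 + 6·9 + 3·415 + 4·(-1681) = -5396
  E = 231 − 3·22 − 5·(-5396) = 27145
E: 23176 − 27145 = -3969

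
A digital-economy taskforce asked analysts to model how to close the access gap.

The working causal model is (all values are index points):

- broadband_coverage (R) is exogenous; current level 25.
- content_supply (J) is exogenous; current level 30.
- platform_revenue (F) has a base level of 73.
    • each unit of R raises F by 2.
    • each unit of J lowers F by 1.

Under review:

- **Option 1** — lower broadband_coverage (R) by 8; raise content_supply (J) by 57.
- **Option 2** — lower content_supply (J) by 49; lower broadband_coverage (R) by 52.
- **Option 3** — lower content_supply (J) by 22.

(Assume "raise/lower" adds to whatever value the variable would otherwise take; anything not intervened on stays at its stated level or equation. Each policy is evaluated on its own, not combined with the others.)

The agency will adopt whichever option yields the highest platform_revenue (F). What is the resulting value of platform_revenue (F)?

Option 1 (R − 8, J + 57):
  R = 25 − 8 = 17
  J = 30 + 57 = 87
  F = 73 + 2·17 − 87 = 20
Option 2 (J − 49, R − 52):
  R = 25 − 52 = -27
  J = 30 − 49 = -19
  F = 73 + 2·(-27) − (-19) = 38
Option 3 (J − 22):
  R = 25
  J = 30 − 22 = 8
  F = 73 + 2·25 − 8 = 115
Comparing — Option 1: F=20, Option 2: F=38, Option 3: F=115. Highest is 115 (Option 3).

115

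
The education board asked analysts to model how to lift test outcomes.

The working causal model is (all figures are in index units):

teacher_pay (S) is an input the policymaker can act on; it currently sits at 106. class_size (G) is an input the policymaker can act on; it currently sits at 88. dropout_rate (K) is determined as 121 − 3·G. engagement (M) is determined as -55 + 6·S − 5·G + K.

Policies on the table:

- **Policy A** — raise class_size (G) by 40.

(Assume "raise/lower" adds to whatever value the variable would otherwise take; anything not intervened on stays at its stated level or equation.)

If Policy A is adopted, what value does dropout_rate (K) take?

-263

Policy A (G + 40):
  G = 88 + 40 = 128
  K = 121 − 3·128 = -263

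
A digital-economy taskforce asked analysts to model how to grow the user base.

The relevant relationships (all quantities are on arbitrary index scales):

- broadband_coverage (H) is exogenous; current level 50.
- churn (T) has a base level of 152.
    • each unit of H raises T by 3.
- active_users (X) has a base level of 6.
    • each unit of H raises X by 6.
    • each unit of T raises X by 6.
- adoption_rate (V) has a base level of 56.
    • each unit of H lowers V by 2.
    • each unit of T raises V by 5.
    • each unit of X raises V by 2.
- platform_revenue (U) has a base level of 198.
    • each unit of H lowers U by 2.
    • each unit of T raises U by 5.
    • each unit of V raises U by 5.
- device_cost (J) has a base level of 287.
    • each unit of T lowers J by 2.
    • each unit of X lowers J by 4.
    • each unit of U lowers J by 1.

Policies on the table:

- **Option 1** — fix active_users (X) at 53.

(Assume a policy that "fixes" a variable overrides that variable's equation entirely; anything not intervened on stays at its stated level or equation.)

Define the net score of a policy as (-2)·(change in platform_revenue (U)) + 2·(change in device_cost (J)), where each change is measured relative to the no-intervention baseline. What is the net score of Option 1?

Baseline:
  H = 50
  T = 152 + 3·50 = 302
  X = 6 + 6·50 + 6·302 = 2118
  V = 56 − 2·50 + 5·302 + 2·2118 = 5702
  U = 198 − 2·50 + 5·302 + 5·5702 = 30118
  J = 287 − 2·302 − 4·2118 − 30118 = -38907
Option 1 (X := 53):
  H = 50
  T = 152 + 3·50 = 302
  X = 53
  V = 56 − 2·50 + 5·302 + 2·53 = 1572
  U = 198 − 2·50 + 5·302 + 5·1572 = 9468
  J = 287 − 2·302 − 4·53 − 9468 = -9997
ΔU = 9468 − 30118 = -20650; ΔJ = -9997 − (-38907) = 28910
Score = (-2)·(-20650) + 2·28910 = 99120

99120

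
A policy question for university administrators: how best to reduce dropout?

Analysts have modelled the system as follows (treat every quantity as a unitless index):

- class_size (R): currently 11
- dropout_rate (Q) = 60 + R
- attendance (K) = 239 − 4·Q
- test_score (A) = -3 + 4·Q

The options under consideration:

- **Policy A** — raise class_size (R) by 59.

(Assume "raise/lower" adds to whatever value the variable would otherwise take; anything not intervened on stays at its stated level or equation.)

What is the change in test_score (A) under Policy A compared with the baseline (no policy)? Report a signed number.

236

Baseline:
  R = 11
  Q = 60 + 11 = 71
  A = -3 + 4·71 = 281
Policy A (R + 59):
  R = 11 + 59 = 70
  Q = 60 + 70 = 130
  A = -3 + 4·130 = 517
Change in A: 517 − 281 = 236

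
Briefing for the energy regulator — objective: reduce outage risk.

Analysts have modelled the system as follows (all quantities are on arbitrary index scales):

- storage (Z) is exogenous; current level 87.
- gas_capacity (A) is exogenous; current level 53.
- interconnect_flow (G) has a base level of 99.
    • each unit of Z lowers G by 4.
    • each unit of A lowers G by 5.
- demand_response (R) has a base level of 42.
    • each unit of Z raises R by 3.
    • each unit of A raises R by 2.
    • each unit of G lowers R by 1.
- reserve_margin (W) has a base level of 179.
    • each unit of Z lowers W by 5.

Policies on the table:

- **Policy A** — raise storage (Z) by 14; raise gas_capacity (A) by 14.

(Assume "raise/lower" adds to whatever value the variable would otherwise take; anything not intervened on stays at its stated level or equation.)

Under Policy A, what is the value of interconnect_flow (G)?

-640

Policy A (Z + 14, A + 14):
  Z = 87 + 14 = 101
  A = 53 + 14 = 67
  G = 99 − 4·101 − 5·67 = -640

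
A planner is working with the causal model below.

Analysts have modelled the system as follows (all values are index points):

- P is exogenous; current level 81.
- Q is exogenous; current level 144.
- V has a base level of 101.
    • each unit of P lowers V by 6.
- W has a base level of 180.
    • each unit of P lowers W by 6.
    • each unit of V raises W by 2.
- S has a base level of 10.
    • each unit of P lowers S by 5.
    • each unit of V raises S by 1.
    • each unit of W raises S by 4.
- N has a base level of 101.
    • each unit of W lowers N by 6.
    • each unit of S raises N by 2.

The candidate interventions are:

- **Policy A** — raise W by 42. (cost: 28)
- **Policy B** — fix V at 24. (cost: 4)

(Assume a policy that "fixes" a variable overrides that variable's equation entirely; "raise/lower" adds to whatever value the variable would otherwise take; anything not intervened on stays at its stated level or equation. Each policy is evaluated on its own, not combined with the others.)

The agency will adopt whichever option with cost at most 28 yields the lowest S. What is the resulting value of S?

Policy A (W + 42):
  P = 81
  V = 101 − 6·81 = -385
  W = 180 − 6·81 + 2·(-385) (+42 from intervention) = -1034
  S = 10 − 5·81 + (-385) + 4·(-1034) = -4916
Policy B (V := 24):
  P = 81
  V = 24
  W = 180 − 6·81 + 2·24 = -258
  S = 10 − 5·81 + 24 + 4·(-258) = -1403
Comparing — Policy A: S=-4916, Policy B: S=-1403. Lowest is -4916 (Policy A).

-4916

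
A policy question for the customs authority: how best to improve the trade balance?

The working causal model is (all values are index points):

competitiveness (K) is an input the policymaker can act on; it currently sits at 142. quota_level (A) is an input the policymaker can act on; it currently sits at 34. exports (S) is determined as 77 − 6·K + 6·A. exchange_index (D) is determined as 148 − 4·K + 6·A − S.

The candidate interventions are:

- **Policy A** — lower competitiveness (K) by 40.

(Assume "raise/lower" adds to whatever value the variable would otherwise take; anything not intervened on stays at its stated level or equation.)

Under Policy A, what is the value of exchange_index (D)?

275

Policy A (K − 40):
  K = 142 − 40 = 102
  A = 34
  S = 77 − 6·102 + 6·34 = -331
  D = 148 − 4·102 + 6·34 − (-331) = 275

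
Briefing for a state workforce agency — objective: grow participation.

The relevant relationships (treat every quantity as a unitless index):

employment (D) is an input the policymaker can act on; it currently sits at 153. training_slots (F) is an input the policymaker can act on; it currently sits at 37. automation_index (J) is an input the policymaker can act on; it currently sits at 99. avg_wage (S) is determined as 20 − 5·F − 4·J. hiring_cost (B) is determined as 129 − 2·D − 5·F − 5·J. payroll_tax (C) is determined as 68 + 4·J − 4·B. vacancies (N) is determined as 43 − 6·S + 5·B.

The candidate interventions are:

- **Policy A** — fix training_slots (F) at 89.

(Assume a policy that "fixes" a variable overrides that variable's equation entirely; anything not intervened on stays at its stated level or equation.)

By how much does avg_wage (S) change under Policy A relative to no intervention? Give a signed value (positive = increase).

-260

Baseline:
  F = 37
  J = 99
  S = 20 − 5·37 − 4·99 = -561
Policy A (F := 89):
  F = 89
  J = 99
  S = 20 − 5·89 − 4·99 = -821
Change in S: -821 − (-561) = -260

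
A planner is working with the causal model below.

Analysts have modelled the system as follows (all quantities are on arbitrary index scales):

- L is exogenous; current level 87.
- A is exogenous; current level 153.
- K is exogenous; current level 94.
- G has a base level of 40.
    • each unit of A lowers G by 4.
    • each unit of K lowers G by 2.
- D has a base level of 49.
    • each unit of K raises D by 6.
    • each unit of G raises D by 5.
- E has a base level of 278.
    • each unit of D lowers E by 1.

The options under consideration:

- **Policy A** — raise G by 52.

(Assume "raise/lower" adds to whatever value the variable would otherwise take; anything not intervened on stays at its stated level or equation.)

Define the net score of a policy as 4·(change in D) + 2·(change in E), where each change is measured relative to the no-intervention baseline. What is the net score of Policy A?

520

Baseline:
  A = 153
  K = 94
  G = 40 − 4·153 − 2·94 = -760
  D = 49 + 6·94 + 5·(-760) = -3187
  E = 278 − (-3187) = 3465
Policy A (G + 52):
  A = 153
  K = 94
  G = 40 − 4·153 − 2·94 (+52 from intervention) = -708
  D = 49 + 6·94 + 5·(-708) = -2927
  E = 278 − (-2927) = 3205
ΔD = -2927 − (-3187) = 260; ΔE = 3205 − 3465 = -260
Score = 4·260 + 2·(-260) = 520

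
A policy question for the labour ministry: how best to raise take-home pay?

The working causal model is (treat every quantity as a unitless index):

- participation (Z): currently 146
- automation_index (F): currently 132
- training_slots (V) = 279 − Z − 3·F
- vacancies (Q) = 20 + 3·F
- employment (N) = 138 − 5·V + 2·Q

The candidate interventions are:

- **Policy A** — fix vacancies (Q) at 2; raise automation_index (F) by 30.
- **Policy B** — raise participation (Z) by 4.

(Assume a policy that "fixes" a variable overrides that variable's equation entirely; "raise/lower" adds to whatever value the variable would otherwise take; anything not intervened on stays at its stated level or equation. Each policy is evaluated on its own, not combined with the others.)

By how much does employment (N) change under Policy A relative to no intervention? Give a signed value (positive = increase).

Baseline:
  Z = 146
  F = 132
  V = 279 − 146 − 3·132 = -263
  Q = 20 + 3·132 = 416
  N = 138 − 5·(-263) + 2·416 = 2285
Policy A (Q := 2, F + 30):
  Z = 146
  F = 132 + 30 = 162
  V = 279 − 146 − 3·162 = -353
  Q = 2
  N = 138 − 5·(-353) + 2·2 = 1907
Change in N: 1907 − 2285 = -378

-378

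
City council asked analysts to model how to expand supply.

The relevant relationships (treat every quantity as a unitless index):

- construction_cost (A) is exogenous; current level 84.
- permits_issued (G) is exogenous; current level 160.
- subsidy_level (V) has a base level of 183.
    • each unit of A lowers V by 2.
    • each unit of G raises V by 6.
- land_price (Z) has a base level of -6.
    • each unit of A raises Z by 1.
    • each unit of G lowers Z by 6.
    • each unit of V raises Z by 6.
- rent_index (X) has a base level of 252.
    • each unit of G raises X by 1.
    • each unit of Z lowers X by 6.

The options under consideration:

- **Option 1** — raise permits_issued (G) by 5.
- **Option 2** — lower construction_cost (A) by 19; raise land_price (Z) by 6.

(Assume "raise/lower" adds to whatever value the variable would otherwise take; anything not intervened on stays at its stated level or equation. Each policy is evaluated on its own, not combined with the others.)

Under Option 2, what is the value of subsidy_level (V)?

1013

Option 2 (A − 19, Z + 6):
  A = 84 − 19 = 65
  G = 160
  V = 183 − 2·65 + 6·160 = 1013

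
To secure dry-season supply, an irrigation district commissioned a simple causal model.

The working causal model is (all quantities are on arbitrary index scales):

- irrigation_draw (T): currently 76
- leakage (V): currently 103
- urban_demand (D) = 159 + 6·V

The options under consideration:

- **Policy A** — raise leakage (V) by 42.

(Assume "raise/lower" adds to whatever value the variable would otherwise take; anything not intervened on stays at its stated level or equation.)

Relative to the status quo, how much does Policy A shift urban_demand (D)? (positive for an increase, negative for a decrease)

252

Baseline:
  V = 103
  D = 159 + 6·103 = 777
Policy A (V + 42):
  V = 103 + 42 = 145
  D = 159 + 6·145 = 1029
Change in D: 1029 − 777 = 252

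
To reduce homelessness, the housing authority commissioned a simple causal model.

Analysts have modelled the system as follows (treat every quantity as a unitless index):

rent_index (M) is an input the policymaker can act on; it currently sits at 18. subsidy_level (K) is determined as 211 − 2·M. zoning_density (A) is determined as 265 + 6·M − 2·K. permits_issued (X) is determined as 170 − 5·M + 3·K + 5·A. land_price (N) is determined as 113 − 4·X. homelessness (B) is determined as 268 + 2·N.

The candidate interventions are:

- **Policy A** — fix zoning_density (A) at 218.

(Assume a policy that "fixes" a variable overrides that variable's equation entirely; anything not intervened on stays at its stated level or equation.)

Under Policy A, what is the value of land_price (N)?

-6667

Policy A (A := 218):
  M = 18
  K = 211 − 2·18 = 175
  A = 218
  X = 170 − 5·18 + 3·175 + 5·218 = 1695
  N = 113 − 4·1695 = -6667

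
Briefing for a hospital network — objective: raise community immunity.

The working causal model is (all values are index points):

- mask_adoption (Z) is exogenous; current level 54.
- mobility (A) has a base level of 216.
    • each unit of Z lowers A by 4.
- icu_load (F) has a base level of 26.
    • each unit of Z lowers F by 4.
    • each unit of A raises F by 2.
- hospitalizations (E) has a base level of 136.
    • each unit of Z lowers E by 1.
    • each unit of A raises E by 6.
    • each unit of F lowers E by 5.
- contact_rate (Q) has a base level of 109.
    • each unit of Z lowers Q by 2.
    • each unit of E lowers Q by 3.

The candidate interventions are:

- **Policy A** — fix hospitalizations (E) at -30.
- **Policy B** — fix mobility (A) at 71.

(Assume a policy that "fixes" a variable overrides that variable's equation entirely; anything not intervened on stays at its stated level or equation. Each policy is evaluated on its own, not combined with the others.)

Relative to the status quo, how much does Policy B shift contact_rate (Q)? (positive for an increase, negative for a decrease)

Baseline:
  Z = 54
  A = 216 − 4·54 = 0
  F = 26 − 4·54 + 2·0 = -190
  E = 136 − 54 + 6·0 − 5·(-190) = 1032
  Q = 109 − 2·54 − 3·1032 = -3095
Policy B (A := 71):
  Z = 54
  A = 71
  F = 26 − 4·54 + 2·71 = -48
  E = 136 − 54 + 6·71 − 5·(-48) = 748
  Q = 109 − 2·54 − 3·748 = -2243
Change in Q: -2243 − (-3095) = 852

852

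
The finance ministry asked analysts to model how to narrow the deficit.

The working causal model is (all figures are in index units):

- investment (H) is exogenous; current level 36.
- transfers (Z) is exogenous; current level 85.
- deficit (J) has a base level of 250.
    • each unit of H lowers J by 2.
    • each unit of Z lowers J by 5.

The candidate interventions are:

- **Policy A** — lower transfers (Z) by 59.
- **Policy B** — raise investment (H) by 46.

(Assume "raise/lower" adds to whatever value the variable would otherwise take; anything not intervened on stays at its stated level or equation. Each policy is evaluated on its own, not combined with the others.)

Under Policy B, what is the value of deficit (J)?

Policy B (H + 46):
  H = 36 + 46 = 82
  Z = 85
  J = 250 − 2·82 − 5·85 = -339

-339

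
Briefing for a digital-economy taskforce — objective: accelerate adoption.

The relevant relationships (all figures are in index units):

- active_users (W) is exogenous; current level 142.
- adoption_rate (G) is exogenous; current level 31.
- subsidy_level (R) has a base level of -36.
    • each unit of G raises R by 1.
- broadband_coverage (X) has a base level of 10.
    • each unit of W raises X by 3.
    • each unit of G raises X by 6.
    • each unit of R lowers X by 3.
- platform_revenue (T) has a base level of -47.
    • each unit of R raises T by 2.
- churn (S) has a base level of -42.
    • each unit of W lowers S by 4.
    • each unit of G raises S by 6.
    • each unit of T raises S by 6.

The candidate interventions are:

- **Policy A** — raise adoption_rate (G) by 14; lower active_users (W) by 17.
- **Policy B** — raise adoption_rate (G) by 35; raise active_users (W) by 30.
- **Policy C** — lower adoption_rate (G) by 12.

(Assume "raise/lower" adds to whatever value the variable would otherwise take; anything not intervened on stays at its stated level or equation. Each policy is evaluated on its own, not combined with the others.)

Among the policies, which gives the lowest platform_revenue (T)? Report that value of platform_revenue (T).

-81

Policy A (G + 14, W − 17):
  G = 31 + 14 = 45
  R = -36 + 45 = 9
  T = -47 + 2·9 = -29
Policy B (G + 35, W + 30):
  G = 31 + 35 = 66
  R = -36 + 66 = 30
  T = -47 + 2·30 = 13
Policy C (G − 12):
  G = 31 − 12 = 19
  R = -36 + 19 = -17
  T = -47 + 2·(-17) = -81
Comparing — Policy A: T=-29, Policy B: T=13, Policy C: T=-81. Lowest is -81 (Policy C).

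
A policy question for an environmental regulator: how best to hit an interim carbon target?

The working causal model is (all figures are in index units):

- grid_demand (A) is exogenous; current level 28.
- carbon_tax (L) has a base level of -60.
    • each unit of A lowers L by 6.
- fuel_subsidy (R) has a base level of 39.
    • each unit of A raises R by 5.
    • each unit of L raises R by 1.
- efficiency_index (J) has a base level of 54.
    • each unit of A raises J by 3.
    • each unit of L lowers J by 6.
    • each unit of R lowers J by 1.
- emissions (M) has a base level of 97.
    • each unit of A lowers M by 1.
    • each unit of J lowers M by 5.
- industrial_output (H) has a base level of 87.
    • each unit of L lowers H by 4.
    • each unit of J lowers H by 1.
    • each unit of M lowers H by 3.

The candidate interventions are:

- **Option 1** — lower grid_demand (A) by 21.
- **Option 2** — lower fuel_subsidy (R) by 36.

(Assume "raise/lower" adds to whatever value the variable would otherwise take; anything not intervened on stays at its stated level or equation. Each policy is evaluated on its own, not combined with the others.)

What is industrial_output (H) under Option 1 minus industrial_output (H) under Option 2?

-12831

Option 1 (A − 21):
  A = 28 − 21 = 7
  L = -60 − 6·7 = -102
  R = 39 + 5·7 + (-102) = -28
  J = 54 + 3·7 − 6·(-102) − (-28) = 715
  M = 97 − 7 − 5·715 = -3485
  H = 87 − 4·(-102) − 715 − 3·(-3485) = 10235
Option 2 (R − 36):
  A = 28
  L = -60 − 6·28 = -228
  R = 39 + 5·28 + (-228) (−36 from intervention) = -85
  J = 54 + 3·28 − 6·(-228) − (-85) = 1591
  M = 97 − 28 − 5·1591 = -7886
  H = 87 − 4·(-228) − 1591 − 3·(-7886) = 23066
H: 10235 − 23066 = -12831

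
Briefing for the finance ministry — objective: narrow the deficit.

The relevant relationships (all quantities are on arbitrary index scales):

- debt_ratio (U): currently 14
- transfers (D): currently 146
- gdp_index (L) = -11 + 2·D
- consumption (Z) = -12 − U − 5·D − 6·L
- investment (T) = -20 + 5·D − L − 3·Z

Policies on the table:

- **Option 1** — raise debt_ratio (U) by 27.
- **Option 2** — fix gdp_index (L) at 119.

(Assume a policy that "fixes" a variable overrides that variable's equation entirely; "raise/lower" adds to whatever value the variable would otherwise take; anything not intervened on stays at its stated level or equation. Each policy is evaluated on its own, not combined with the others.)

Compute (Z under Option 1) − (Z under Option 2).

-999

Option 1 (U + 27):
  U = 14 + 27 = 41
  D = 146
  L = -11 + 2·146 = 281
  Z = -12 − 41 − 5·146 − 6·281 = -2469
Option 2 (L := 119):
  U = 14
  D = 146
  L = 119
  Z = -12 − 14 − 5·146 − 6·119 = -1470
Z: -2469 − (-1470) = -999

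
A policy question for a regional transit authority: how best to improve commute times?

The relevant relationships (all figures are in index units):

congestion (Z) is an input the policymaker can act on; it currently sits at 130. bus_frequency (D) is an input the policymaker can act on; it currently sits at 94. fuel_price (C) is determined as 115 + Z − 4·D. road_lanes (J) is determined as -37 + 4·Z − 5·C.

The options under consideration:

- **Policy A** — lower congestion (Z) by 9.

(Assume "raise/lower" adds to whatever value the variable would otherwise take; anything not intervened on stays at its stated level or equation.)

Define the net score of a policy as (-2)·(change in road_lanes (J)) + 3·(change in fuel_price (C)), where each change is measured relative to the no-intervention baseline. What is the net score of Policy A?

-45

Baseline:
  Z = 130
  D = 94
  C = 115 + 130 − 4·94 = -131
  J = -37 + 4·130 − 5·(-131) = 1138
Policy A (Z − 9):
  Z = 130 − 9 = 121
  D = 94
  C = 115 + 121 − 4·94 = -140
  J = -37 + 4·121 − 5·(-140) = 1147
ΔJ = 1147 − 1138 = 9; ΔC = -140 − (-131) = -9
Score = (-2)·9 + 3·(-9) = -45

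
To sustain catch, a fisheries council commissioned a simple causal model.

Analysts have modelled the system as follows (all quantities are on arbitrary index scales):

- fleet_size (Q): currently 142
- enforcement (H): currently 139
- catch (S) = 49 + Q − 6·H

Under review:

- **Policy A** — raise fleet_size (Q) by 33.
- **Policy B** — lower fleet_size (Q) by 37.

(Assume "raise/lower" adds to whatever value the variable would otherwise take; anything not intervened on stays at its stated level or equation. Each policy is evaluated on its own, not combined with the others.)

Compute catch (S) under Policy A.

-610

Policy A (Q + 33):
  Q = 142 + 33 = 175
  H = 139
  S = 49 + 175 − 6·139 = -610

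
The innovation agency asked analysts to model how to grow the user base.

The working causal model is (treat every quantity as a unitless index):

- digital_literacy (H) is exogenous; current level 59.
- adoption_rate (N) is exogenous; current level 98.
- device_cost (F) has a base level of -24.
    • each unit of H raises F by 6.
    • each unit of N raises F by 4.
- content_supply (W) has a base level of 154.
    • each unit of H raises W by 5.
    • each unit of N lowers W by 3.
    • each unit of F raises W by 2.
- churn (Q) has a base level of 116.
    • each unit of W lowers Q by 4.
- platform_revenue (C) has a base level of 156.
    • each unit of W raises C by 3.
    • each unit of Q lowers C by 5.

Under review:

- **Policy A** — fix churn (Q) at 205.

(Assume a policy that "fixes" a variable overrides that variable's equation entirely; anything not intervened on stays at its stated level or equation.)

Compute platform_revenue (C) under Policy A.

3928

Policy A (Q := 205):
  H = 59
  N = 98
  F = -24 + 6·59 + 4·98 = 722
  W = 154 + 5·59 − 3·98 + 2·722 = 1599
  Q = 205
  C = 156 + 3·1599 − 5·205 = 3928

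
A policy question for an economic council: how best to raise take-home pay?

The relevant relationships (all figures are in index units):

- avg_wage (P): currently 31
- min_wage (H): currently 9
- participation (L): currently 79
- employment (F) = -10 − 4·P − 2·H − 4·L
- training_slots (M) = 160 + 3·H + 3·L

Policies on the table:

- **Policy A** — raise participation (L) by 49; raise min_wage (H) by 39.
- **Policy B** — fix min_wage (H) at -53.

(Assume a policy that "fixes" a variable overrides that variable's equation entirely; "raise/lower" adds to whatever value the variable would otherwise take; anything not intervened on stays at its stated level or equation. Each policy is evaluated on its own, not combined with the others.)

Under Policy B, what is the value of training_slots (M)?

238

Policy B (H := -53):
  H = -53
  L = 79
  M = 160 + 3·(-53) + 3·79 = 238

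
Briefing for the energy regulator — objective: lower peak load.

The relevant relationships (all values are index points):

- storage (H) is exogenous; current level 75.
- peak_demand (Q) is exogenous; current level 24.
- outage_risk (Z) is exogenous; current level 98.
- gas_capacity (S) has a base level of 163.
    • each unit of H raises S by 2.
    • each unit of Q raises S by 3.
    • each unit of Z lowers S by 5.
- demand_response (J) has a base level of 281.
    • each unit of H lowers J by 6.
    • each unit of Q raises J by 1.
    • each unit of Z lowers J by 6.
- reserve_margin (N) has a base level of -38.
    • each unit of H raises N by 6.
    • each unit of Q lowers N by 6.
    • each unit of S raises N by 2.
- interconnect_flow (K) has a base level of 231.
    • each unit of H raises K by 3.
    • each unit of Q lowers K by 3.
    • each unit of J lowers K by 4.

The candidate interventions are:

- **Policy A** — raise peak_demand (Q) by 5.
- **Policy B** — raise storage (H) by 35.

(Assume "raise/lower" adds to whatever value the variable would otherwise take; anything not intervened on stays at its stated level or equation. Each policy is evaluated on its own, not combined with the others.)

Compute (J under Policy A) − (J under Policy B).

Policy A (Q + 5):
  H = 75
  Q = 24 + 5 = 29
  Z = 98
  J = 281 − 6·75 + 29 − 6·98 = -728
Policy B (H + 35):
  H = 75 + 35 = 110
  Q = 24
  Z = 98
  J = 281 − 6·110 + 24 − 6·98 = -943
J: -728 − (-943) = 215

215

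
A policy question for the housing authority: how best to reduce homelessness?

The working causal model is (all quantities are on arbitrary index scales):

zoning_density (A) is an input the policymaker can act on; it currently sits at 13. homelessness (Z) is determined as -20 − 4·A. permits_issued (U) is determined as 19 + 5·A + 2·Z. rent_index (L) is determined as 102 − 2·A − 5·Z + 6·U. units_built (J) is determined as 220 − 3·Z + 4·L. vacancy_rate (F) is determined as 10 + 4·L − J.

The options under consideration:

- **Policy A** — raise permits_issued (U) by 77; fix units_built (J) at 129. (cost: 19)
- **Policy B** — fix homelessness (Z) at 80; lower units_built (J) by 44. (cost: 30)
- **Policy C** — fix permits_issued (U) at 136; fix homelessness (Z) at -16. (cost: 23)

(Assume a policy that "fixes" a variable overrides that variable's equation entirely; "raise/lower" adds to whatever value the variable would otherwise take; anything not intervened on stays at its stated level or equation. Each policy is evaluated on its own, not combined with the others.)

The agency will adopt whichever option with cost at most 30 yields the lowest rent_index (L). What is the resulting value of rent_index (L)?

538

Policy A (U + 77, J := 129):
  A = 13
  Z = -20 − 4·13 = -72
  U = 19 + 5·13 + 2·(-72) (+77 from intervention) = 17
  L = 102 − 2·13 − 5·(-72) + 6·17 = 538
Policy B (Z := 80, J − 44):
  A = 13
  Z = 80
  U = 19 + 5·13 + 2·80 = 244
  L = 102 − 2·13 − 5·80 + 6·244 = 1140
Policy C (U := 136, Z := -16):
  A = 13
  Z = -16
  U = 136
  L = 102 − 2·13 − 5·(-16) + 6·136 = 972
Comparing — Policy A: L=538, Policy B: L=1140, Policy C: L=972. Lowest is 538 (Policy A).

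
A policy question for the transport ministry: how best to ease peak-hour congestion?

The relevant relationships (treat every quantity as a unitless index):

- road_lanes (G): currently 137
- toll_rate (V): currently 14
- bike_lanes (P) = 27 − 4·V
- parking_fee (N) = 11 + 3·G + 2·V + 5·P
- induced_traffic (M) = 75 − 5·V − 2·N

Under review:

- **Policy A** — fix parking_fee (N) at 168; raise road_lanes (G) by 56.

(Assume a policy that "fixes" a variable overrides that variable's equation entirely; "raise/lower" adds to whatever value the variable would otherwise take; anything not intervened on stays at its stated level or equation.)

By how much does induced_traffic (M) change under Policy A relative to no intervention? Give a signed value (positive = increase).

274

Baseline:
  G = 137
  V = 14
  P = 27 − 4·14 = -29
  N = 11 + 3·137 + 2·14 + 5·(-29) = 305
  M = 75 − 5·14 − 2·305 = -605
Policy A (N := 168, G + 56):
  G = 137 + 56 = 193
  V = 14
  P = 27 − 4·14 = -29
  N = 168
  M = 75 − 5·14 − 2·168 = -331
Change in M: -331 − (-605) = 274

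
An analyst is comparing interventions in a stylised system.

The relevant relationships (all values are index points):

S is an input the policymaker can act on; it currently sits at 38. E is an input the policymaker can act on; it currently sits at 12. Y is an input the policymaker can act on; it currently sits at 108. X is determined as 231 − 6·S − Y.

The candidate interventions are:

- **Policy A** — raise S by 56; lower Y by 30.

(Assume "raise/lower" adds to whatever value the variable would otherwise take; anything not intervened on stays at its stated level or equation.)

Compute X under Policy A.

Policy A (S + 56, Y − 30):
  S = 38 + 56 = 94
  Y = 108 − 30 = 78
  X = 231 − 6·94 − 78 = -411

-411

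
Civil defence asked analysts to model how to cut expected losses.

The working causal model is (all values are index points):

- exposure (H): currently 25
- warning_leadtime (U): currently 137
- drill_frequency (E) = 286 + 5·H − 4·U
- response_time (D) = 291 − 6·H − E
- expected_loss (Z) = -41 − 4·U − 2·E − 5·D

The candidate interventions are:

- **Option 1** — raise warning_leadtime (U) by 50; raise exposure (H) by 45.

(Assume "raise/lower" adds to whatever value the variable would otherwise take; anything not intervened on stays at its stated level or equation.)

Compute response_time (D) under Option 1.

-17

Option 1 (U + 50, H + 45):
  H = 25 + 45 = 70
  U = 137 + 50 = 187
  E = 286 + 5·70 − 4·187 = -112
  D = 291 − 6·70 − (-112) = -17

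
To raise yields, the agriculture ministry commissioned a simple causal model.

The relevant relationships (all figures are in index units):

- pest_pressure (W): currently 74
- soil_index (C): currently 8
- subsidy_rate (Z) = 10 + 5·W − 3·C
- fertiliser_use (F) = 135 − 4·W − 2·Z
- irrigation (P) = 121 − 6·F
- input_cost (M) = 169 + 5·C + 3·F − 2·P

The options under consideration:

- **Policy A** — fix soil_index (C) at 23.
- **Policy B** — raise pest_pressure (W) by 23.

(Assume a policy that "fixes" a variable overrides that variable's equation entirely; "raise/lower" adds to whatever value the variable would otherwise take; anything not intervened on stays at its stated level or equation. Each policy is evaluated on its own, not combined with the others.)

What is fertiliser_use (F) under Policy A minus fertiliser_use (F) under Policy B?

412

Policy A (C := 23):
  W = 74
  C = 23
  Z = 10 + 5·74 − 3·23 = 311
  F = 135 − 4·74 − 2·311 = -783
Policy B (W + 23):
  W = 74 + 23 = 97
  C = 8
  Z = 10 + 5·97 − 3·8 = 471
  F = 135 − 4·97 − 2·471 = -1195
F: -783 − (-1195) = 412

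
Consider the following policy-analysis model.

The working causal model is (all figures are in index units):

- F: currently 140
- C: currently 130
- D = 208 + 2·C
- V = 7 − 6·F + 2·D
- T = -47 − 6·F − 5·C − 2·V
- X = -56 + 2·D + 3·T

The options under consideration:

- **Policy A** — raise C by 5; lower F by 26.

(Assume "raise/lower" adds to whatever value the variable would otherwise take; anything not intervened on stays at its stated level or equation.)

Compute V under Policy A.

Policy A (C + 5, F − 26):
  F = 140 − 26 = 114
  C = 130 + 5 = 135
  D = 208 + 2·135 = 478
  V = 7 − 6·114 + 2·478 = 279

279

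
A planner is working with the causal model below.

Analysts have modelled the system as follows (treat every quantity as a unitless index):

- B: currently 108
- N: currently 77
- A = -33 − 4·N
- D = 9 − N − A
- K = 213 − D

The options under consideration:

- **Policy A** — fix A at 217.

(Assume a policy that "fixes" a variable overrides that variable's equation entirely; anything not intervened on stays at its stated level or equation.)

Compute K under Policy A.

498

Policy A (A := 217):
  N = 77
  A = 217
  D = 9 − 77 − 217 = -285
  K = 213 − (-285) = 498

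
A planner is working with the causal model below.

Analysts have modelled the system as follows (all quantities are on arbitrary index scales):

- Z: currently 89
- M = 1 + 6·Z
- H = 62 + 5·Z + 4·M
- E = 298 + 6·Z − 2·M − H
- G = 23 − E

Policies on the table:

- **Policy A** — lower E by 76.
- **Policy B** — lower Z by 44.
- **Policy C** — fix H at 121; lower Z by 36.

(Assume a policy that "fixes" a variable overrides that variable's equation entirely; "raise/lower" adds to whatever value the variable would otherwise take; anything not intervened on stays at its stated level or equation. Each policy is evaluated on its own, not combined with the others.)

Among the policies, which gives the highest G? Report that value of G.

2984

Policy A (E − 76):
  Z = 89
  M = 1 + 6·89 = 535
  H = 62 + 5·89 + 4·535 = 2647
  E = 298 + 6·89 − 2·535 − 2647 (−76 from intervention) = -2961
  G = 23 − (-2961) = 2984
Policy B (Z − 44):
  Z = 89 − 44 = 45
  M = 1 + 6·45 = 271
  H = 62 + 5·45 + 4·271 = 1371
  E = 298 + 6·45 − 2·271 − 1371 = -1345
  G = 23 − (-1345) = 1368
Policy C (H := 121, Z − 36):
  Z = 89 − 36 = 53
  M = 1 + 6·53 = 319
  H = 121
  E = 298 + 6·53 − 2·319 − 121 = -143
  G = 23 − (-143) = 166
Comparing — Policy A: G=2984, Policy B: G=1368, Policy C: G=166. Highest is 2984 (Policy A).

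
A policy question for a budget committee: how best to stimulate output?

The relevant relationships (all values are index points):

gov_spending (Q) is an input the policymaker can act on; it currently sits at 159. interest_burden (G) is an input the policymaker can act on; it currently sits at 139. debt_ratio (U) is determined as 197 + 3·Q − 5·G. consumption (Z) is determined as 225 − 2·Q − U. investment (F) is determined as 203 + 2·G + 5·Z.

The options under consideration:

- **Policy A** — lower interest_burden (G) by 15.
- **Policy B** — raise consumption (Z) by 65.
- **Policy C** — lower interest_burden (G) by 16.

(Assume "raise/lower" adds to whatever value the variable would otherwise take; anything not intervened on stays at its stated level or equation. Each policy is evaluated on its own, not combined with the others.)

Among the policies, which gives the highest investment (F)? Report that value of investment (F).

446

Policy A (G − 15):
  Q = 159
  G = 139 − 15 = 124
  U = 197 + 3·159 − 5·124 = 54
  Z = 225 − 2·159 − 54 = -147
  F = 203 + 2·124 + 5·(-147) = -284
Policy B (Z + 65):
  Q = 159
  G = 139
  U = 197 + 3·159 − 5·139 = -21
  Z = 225 − 2·159 − (-21) (+65 from intervention) = -7
  F = 203 + 2·139 + 5·(-7) = 446
Policy C (G − 16):
  Q = 159
  G = 139 − 16 = 123
  U = 197 + 3·159 − 5·123 = 59
  Z = 225 − 2·159 − 59 = -152
  F = 203 + 2·123 + 5·(-152) = -311
Comparing — Policy A: F=-284, Policy B: F=446, Policy C: F=-311. Highest is 446 (Policy B).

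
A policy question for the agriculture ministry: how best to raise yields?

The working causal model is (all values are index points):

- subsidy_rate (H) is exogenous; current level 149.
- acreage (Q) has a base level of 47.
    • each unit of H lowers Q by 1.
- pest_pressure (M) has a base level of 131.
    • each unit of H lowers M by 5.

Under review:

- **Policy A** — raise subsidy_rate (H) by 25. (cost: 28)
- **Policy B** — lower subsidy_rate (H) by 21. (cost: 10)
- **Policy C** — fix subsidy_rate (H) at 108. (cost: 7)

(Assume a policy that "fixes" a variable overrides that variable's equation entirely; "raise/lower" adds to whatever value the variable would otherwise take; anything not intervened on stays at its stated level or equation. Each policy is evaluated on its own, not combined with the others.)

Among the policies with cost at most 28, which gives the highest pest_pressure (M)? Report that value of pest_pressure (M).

Policy A (H + 25):
  H = 149 + 25 = 174
  M = 131 − 5·174 = -739
Policy B (H − 21):
  H = 149 − 21 = 128
  M = 131 − 5·128 = -509
Policy C (H := 108):
  H = 108
  M = 131 − 5·108 = -409
Comparing — Policy A: M=-739, Policy B: M=-509, Policy C: M=-409. Highest is -409 (Policy C).

-409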